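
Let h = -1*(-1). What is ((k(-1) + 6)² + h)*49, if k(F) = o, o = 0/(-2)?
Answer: 1813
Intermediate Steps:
o = 0 (o = 0*(-½) = 0)
k(F) = 0
h = 1
((k(-1) + 6)² + h)*49 = ((0 + 6)² + 1)*49 = (6² + 1)*49 = (36 + 1)*49 = 37*49 = 1813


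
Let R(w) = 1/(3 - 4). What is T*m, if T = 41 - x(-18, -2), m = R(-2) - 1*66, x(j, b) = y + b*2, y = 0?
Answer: -3015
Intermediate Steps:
x(j, b) = 2*b (x(j, b) = 0 + b*2 = 0 + 2*b = 2*b)
R(w) = -1 (R(w) = 1/(-1) = -1)
m = -67 (m = -1 - 1*66 = -1 - 66 = -67)
T = 45 (T = 41 - 2*(-2) = 41 - 1*(-4) = 41 + 4 = 45)
T*m = 45*(-67) = -3015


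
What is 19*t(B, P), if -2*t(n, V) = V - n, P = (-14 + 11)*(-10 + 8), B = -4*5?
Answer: -247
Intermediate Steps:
B = -20
P = 6 (P = -3*(-2) = 6)
t(n, V) = n/2 - V/2 (t(n, V) = -(V - n)/2 = n/2 - V/2)
19*t(B, P) = 19*((½)*(-20) - ½*6) = 19*(-10 - 3) = 19*(-13) = -247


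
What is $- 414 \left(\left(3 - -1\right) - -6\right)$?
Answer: $-4140$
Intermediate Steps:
$- 414 \left(\left(3 - -1\right) - -6\right) = - 414 \left(\left(3 + 1\right) + 6\right) = - 414 \left(4 + 6\right) = \left(-414\right) 10 = -4140$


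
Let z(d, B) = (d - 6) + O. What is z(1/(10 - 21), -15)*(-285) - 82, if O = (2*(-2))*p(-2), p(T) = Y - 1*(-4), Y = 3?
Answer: 105973/11 ≈ 9633.9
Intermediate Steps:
p(T) = 7 (p(T) = 3 - 1*(-4) = 3 + 4 = 7)
O = -28 (O = (2*(-2))*7 = -4*7 = -28)
z(d, B) = -34 + d (z(d, B) = (d - 6) - 28 = (-6 + d) - 28 = -34 + d)
z(1/(10 - 21), -15)*(-285) - 82 = (-34 + 1/(10 - 21))*(-285) - 82 = (-34 + 1/(-11))*(-285) - 82 = (-34 - 1/11)*(-285) - 82 = -375/11*(-285) - 82 = 106875/11 - 82 = 105973/11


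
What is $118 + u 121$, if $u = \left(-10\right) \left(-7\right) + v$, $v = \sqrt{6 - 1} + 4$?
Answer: $9072 + 121 \sqrt{5} \approx 9342.6$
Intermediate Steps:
$v = 4 + \sqrt{5}$ ($v = \sqrt{5} + 4 = 4 + \sqrt{5} \approx 6.2361$)
$u = 74 + \sqrt{5}$ ($u = \left(-10\right) \left(-7\right) + \left(4 + \sqrt{5}\right) = 70 + \left(4 + \sqrt{5}\right) = 74 + \sqrt{5} \approx 76.236$)
$118 + u 121 = 118 + \left(74 + \sqrt{5}\right) 121 = 118 + \left(8954 + 121 \sqrt{5}\right) = 9072 + 121 \sqrt{5}$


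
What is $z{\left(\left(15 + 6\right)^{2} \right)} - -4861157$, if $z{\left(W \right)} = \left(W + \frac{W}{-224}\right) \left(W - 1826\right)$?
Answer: $\frac{136099159}{32} \approx 4.2531 \cdot 10^{6}$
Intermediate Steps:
$z{\left(W \right)} = \frac{223 W \left(-1826 + W\right)}{224}$ ($z{\left(W \right)} = \left(W + W \left(- \frac{1}{224}\right)\right) \left(-1826 + W\right) = \left(W - \frac{W}{224}\right) \left(-1826 + W\right) = \frac{223 W}{224} \left(-1826 + W\right) = \frac{223 W \left(-1826 + W\right)}{224}$)
$z{\left(\left(15 + 6\right)^{2} \right)} - -4861157 = \frac{223 \left(15 + 6\right)^{2} \left(-1826 + \left(15 + 6\right)^{2}\right)}{224} - -4861157 = \frac{223 \cdot 21^{2} \left(-1826 + 21^{2}\right)}{224} + 4861157 = \frac{223}{224} \cdot 441 \left(-1826 + 441\right) + 4861157 = \frac{223}{224} \cdot 441 \left(-1385\right) + 4861157 = - \frac{19457865}{32} + 4861157 = \frac{136099159}{32}$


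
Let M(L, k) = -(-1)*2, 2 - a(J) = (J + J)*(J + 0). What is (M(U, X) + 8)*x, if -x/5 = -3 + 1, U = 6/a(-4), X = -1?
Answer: 100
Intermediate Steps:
a(J) = 2 - 2*J² (a(J) = 2 - (J + J)*(J + 0) = 2 - 2*J*J = 2 - 2*J²)
U = -⅕ (U = 6/(2 - 2*(-4)²) = 6/(2 - 2*16) = 6/(2 - 32) = 6/(-30) = 6*(-1/30) = -⅕ ≈ -0.20000)
M(L, k) = 2 (M(L, k) = -1*(-2) = 2)
x = 10 (x = -5*(-3 + 1) = -5*(-2) = 10)
(M(U, X) + 8)*x = (2 + 8)*10 = 10*10 = 100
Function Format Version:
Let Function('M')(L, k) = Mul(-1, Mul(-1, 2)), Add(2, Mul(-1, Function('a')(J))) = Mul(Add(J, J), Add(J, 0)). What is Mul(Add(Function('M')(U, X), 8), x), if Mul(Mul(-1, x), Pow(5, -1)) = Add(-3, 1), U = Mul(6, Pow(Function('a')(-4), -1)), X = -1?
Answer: 100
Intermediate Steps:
Function('a')(J) = Add(2, Mul(-2, Pow(J, 2))) (Function('a')(J) = Add(2, Mul(-1, Mul(Add(J, J), Add(J, 0)))) = Add(2, Mul(-1, Mul(Mul(2, J), J))) = Add(2, Mul(-1, Mul(2, Pow(J, 2)))) = Add(2, Mul(-2, Pow(J, 2))))
U = Rational(-1, 5) (U = Mul(6, Pow(Add(2, Mul(-2, Pow(-4, 2))), -1)) = Mul(6, Pow(Add(2, Mul(-2, 16)), -1)) = Mul(6, Pow(Add(2, -32), -1)) = Mul(6, Pow(-30, -1)) = Mul(6, Rational(-1, 30)) = Rational(-1, 5) ≈ -0.20000)
Function('M')(L, k) = 2 (Function('M')(L, k) = Mul(-1, -2) = 2)
x = 10 (x = Mul(-5, Add(-3, 1)) = Mul(-5, -2) = 10)
Mul(Add(Function('M')(U, X), 8), x) = Mul(Add(2, 8), 10) = Mul(10, 10) = 100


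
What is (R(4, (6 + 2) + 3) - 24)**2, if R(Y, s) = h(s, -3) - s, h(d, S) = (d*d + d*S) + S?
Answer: 2500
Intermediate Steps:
h(d, S) = S + d**2 + S*d (h(d, S) = (d**2 + S*d) + S = S + d**2 + S*d)
R(Y, s) = -3 + s**2 - 4*s (R(Y, s) = (-3 + s**2 - 3*s) - s = -3 + s**2 - 4*s)
(R(4, (6 + 2) + 3) - 24)**2 = ((-3 + ((6 + 2) + 3)**2 - 4*((6 + 2) + 3)) - 24)**2 = ((-3 + (8 + 3)**2 - 4*(8 + 3)) - 24)**2 = ((-3 + 11**2 - 4*11) - 24)**2 = ((-3 + 121 - 44) - 24)**2 = (74 - 24)**2 = 50**2 = 2500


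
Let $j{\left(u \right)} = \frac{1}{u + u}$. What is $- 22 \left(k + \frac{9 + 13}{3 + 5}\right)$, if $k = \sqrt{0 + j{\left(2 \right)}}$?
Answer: $- \frac{143}{2} \approx -71.5$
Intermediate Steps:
$j{\left(u \right)} = \frac{1}{2 u}$
$k = \frac{1}{2}$ ($k = \sqrt{0 + \frac{1}{2 \cdot 2}} = \sqrt{0 + \frac{1}{2} \cdot \frac{1}{2}} = \sqrt{0 + \frac{1}{4}} = \sqrt{\frac{1}{4}} = \frac{1}{2} \approx 0.5$)
$- 22 \left(k + \frac{9 + 13}{3 + 5}\right) = - 22 \left(\frac{1}{2} + \frac{9 + 13}{3 + 5}\right) = - 22 \left(\frac{1}{2} + \frac{22}{8}\right) = - 22 \left(\frac{1}{2} + 22 \cdot \frac{1}{8}\right) = - 22 \left(\frac{1}{2} + \frac{11}{4}\right) = \left(-22\right) \frac{13}{4} = - \frac{143}{2}$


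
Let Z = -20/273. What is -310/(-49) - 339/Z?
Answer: 4541003/980 ≈ 4633.7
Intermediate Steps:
Z = -20/273 (Z = -20*1/273 = -20/273 ≈ -0.073260)
-310/(-49) - 339/Z = -310/(-49) - 339/(-20/273) = -310*(-1/49) - 339*(-273/20) = 310/49 + 92547/20 = 4541003/980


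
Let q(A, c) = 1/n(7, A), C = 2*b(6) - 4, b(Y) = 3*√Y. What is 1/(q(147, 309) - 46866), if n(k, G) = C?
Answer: -9373196/439284016271 - 6*√6/439284016271 ≈ -2.1337e-5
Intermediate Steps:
C = -4 + 6*√6 (C = 2*(3*√6) - 4 = 6*√6 - 4 = -4 + 6*√6 ≈ 10.697)
n(k, G) = -4 + 6*√6
q(A, c) = 1/(-4 + 6*√6)
1/(q(147, 309) - 46866) = 1/((1/50 + 3*√6/100) - 46866) = 1/(-2343299/50 + 3*√6/100)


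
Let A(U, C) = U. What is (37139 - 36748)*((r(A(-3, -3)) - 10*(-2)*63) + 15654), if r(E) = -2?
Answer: 6612592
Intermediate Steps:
(37139 - 36748)*((r(A(-3, -3)) - 10*(-2)*63) + 15654) = (37139 - 36748)*((-2 - 10*(-2)*63) + 15654) = 391*((-2 + 20*63) + 15654) = 391*((-2 + 1260) + 15654) = 391*(1258 + 15654) = 391*16912 = 6612592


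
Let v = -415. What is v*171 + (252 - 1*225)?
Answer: -70938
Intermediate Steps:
v*171 + (252 - 1*225) = -415*171 + (252 - 1*225) = -70965 + (252 - 225) = -70965 + 27 = -70938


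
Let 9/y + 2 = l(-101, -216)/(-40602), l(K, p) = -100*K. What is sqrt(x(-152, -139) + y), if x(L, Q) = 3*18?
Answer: 27*sqrt(3503)/226 ≈ 7.0709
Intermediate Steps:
x(L, Q) = 54
y = -1809/452 (y = 9/(-2 - 100*(-101)/(-40602)) = 9/(-2 + 10100*(-1/40602)) = 9/(-2 - 50/201) = 9/(-452/201) = 9*(-201/452) = -1809/452 ≈ -4.0022)
sqrt(x(-152, -139) + y) = sqrt(54 - 1809/452) = sqrt(22599/452) = 27*sqrt(3503)/226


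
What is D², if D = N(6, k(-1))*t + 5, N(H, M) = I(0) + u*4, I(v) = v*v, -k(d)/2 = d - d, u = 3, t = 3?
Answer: 1681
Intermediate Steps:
k(d) = 0 (k(d) = -2*(d - d) = -2*0 = 0)
I(v) = v²
N(H, M) = 12 (N(H, M) = 0² + 3*4 = 0 + 12 = 12)
D = 41 (D = 12*3 + 5 = 36 + 5 = 41)
D² = 41² = 1681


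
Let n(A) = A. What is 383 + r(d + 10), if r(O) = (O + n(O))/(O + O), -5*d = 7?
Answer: 384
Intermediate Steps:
d = -7/5 (d = -⅕*7 = -7/5 ≈ -1.4000)
r(O) = 1 (r(O) = (O + O)/(O + O) = (2*O)/((2*O)) = (2*O)*(1/(2*O)) = 1)
383 + r(d + 10) = 383 + 1 = 384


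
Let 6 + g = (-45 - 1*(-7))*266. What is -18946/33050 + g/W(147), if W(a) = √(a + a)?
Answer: -9473/16525 - 5057*√6/21 ≈ -590.43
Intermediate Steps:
g = -10114 (g = -6 + (-45 - 1*(-7))*266 = -6 + (-45 + 7)*266 = -6 - 38*266 = -6 - 10108 = -10114)
W(a) = √2*√a (W(a) = √(2*a) = √2*√a)
-18946/33050 + g/W(147) = -18946/33050 - 10114*√6/42 = -18946*1/33050 - 10114*√6/42 = -9473/16525 - 10114*√6/42 = -9473/16525 - 5057*√6/21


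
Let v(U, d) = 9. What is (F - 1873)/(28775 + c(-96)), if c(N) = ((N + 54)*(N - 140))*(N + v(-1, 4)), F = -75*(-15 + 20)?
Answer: 2248/833569 ≈ 0.0026968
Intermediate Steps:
F = -375 (F = -75*5 = -375)
c(N) = (-140 + N)*(9 + N)*(54 + N) (c(N) = ((N + 54)*(N - 140))*(N + 9) = ((54 + N)*(-140 + N))*(9 + N) = ((-140 + N)*(54 + N))*(9 + N) = (-140 + N)*(9 + N)*(54 + N))
(F - 1873)/(28775 + c(-96)) = (-375 - 1873)/(28775 + (-68040 + (-96)**3 - 8334*(-96) - 77*(-96)**2)) = -2248/(28775 + (-68040 - 884736 + 800064 - 77*9216)) = -2248/(28775 + (-68040 - 884736 + 800064 - 709632)) = -2248/(28775 - 862344) = -2248/(-833569) = -2248*(-1/833569) = 2248/833569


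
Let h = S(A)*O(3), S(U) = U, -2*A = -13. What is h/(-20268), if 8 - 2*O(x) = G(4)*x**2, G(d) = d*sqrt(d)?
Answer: 52/5067 ≈ 0.010262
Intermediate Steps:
A = 13/2 (A = -1/2*(-13) = 13/2 ≈ 6.5000)
G(d) = d**(3/2)
O(x) = 4 - 4*x**2 (O(x) = 4 - 4**(3/2)*x**2/2 = 4 - 4*x**2)
h = -208 (h = 13*(4 - 4*3**2)/2 = 13*(4 - 4*9)/2 = 13*(4 - 36)/2 = (13/2)*(-32) = -208)
h/(-20268) = -208/(-20268) = -208*(-1/20268) = 52/5067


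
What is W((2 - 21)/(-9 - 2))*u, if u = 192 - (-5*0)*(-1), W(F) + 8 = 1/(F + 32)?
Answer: -567744/371 ≈ -1530.3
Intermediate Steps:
W(F) = -8 + 1/(32 + F) (W(F) = -8 + 1/(F + 32) = -8 + 1/(32 + F))
u = 192 (u = 192 - 0*(-1) = 192 - 1*0 = 192 + 0 = 192)
W((2 - 21)/(-9 - 2))*u = ((-255 - 8*(2 - 21)/(-9 - 2))/(32 + (2 - 21)/(-9 - 2)))*192 = ((-255 - (-152)/(-11))/(32 - 19/(-11)))*192 = ((-255 - (-152)*(-1)/11)/(32 - 19*(-1/11)))*192 = ((-255 - 8*19/11)/(32 + 19/11))*192 = ((-255 - 152/11)/(371/11))*192 = ((11/371)*(-2957/11))*192 = -2957/371*192 = -567744/371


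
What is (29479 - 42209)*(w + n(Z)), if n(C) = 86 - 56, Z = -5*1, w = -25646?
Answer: 326091680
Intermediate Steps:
Z = -5
n(C) = 30
(29479 - 42209)*(w + n(Z)) = (29479 - 42209)*(-25646 + 30) = -12730*(-25616) = 326091680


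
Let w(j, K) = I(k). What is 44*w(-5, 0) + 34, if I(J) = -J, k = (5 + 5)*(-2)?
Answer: 914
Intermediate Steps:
k = -20 (k = 10*(-2) = -20)
w(j, K) = 20 (w(j, K) = -1*(-20) = 20)
44*w(-5, 0) + 34 = 44*20 + 34 = 880 + 34 = 914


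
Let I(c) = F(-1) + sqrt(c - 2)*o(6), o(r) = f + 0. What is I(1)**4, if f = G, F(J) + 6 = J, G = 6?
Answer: (7 - 6*I)**4 ≈ -6887.0 - 2184.0*I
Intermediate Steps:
F(J) = -6 + J
f = 6
o(r) = 6 (o(r) = 6 + 0 = 6)
I(c) = -7 + 6*sqrt(-2 + c) (I(c) = (-6 - 1) + sqrt(c - 2)*6 = -7 + sqrt(-2 + c)*6 = -7 + 6*sqrt(-2 + c))
I(1)**4 = (-7 + 6*sqrt(-2 + 1))**4 = (-7 + 6*sqrt(-1))**4 = (-7 + 6*I)**4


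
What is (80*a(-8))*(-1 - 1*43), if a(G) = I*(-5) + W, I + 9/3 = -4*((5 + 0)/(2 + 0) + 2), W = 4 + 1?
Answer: -387200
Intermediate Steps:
W = 5
I = -21 (I = -3 - 4*((5 + 0)/(2 + 0) + 2) = -3 - 4*(5/2 + 2) = -3 - 4*9/2 = -3 - 18 = -21)
a(G) = 110 (a(G) = -21*(-5) + 5 = 105 + 5 = 110)
(80*a(-8))*(-1 - 1*43) = (80*110)*(-1 - 1*43) = 8800*(-1 - 43) = 8800*(-44) = -387200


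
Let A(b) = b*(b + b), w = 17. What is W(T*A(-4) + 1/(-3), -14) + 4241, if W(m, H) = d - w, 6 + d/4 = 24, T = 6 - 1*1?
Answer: 4296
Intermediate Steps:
T = 5 (T = 6 - 1 = 5)
d = 72 (d = -24 + 4*24 = -24 + 96 = 72)
A(b) = 2*b² (A(b) = b*(2*b) = 2*b²)
W(m, H) = 55 (W(m, H) = 72 - 1*17 = 72 - 17 = 55)
W(T*A(-4) + 1/(-3), -14) + 4241 = 55 + 4241 = 4296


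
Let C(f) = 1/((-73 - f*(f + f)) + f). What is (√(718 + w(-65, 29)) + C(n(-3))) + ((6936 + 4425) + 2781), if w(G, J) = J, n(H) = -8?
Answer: 2955677/209 + 3*√83 ≈ 14169.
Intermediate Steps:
C(f) = 1/(-73 + f - 2*f²) (C(f) = 1/((-73 - f*2*f) + f) = 1/((-73 - 2*f²) + f) = 1/(-73 + f - 2*f²))
(√(718 + w(-65, 29)) + C(n(-3))) + ((6936 + 4425) + 2781) = (√(718 + 29) - 1/(73 - 1*(-8) + 2*(-8)²)) + ((6936 + 4425) + 2781) = (√747 - 1/(73 + 8 + 2*64)) + (11361 + 2781) = (3*√83 - 1/(73 + 8 + 128)) + 14142 = (3*√83 - 1/209) + 14142 = (-1/209 + 3*√83) + 14142 = 2955677/209 + 3*√83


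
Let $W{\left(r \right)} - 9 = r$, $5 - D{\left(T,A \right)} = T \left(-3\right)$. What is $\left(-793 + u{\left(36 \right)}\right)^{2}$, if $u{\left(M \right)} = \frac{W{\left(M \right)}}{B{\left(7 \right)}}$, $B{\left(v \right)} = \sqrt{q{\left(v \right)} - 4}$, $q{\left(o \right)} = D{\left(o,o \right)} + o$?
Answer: $\frac{18238646}{29} - \frac{71370 \sqrt{29}}{29} \approx 6.1567 \cdot 10^{5}$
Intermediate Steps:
$D{\left(T,A \right)} = 5 + 3 T$ ($D{\left(T,A \right)} = 5 - T \left(-3\right) = 5 - - 3 T = 5 + 3 T$)
$W{\left(r \right)} = 9 + r$
$q{\left(o \right)} = 5 + 4 o$ ($q{\left(o \right)} = \left(5 + 3 o\right) + o = 5 + 4 o$)
$B{\left(v \right)} = \sqrt{1 + 4 v}$ ($B{\left(v \right)} = \sqrt{\left(5 + 4 v\right) - 4} = \sqrt{1 + 4 v}$)
$u{\left(M \right)} = \frac{\sqrt{29} \left(9 + M\right)}{29}$ ($u{\left(M \right)} = \frac{9 + M}{\sqrt{1 + 4 \cdot 7}} = \frac{9 + M}{\sqrt{1 + 28}} = \frac{9 + M}{\sqrt{29}} = \left(9 + M\right) \frac{\sqrt{29}}{29} = \frac{\sqrt{29} \left(9 + M\right)}{29}$)
$\left(-793 + u{\left(36 \right)}\right)^{2} = \left(-793 + \frac{\sqrt{29} \left(9 + 36\right)}{29}\right)^{2} = \left(-793 + \frac{1}{29} \sqrt{29} \cdot 45\right)^{2} = \left(-793 + \frac{45 \sqrt{29}}{29}\right)^{2}$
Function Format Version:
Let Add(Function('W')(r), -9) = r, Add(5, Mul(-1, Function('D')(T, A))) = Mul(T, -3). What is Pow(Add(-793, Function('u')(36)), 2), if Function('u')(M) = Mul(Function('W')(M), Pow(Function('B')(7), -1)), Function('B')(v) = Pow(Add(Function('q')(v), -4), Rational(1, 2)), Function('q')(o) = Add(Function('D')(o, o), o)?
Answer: Add(Rational(18238646, 29), Mul(Rational(-71370, 29), Pow(29, Rational(1, 2)))) ≈ 6.1567e+5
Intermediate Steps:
Function('D')(T, A) = Add(5, Mul(3, T)) (Function('D')(T, A) = Add(5, Mul(-1, Mul(T, -3))) = Add(5, Mul(-1, Mul(-3, T))) = Add(5, Mul(3, T)))
Function('W')(r) = Add(9, r)
Function('q')(o) = Add(5, Mul(4, o)) (Function('q')(o) = Add(Add(5, Mul(3, o)), o) = Add(5, Mul(4, o)))
Function('B')(v) = Pow(Add(1, Mul(4, v)), Rational(1, 2)) (Function('B')(v) = Pow(Add(Add(5, Mul(4, v)), -4), Rational(1, 2)) = Pow(Add(1, Mul(4, v)), Rational(1, 2)))
Function('u')(M) = Mul(Rational(1, 29), Pow(29, Rational(1, 2)), Add(9, M)) (Function('u')(M) = Mul(Add(9, M), Pow(Pow(Add(1, Mul(4, 7)), Rational(1, 2)), -1)) = Mul(Add(9, M), Pow(Pow(Add(1, 28), Rational(1, 2)), -1)) = Mul(Add(9, M), Pow(Pow(29, Rational(1, 2)), -1)) = Mul(Add(9, M), Mul(Rational(1, 29), Pow(29, Rational(1, 2)))) = Mul(Rational(1, 29), Pow(29, Rational(1, 2)), Add(9, M)))
Pow(Add(-793, Function('u')(36)), 2) = Pow(Add(-793, Mul(Rational(1, 29), Pow(29, Rational(1, 2)), Add(9, 36))), 2) = Pow(Add(-793, Mul(Rational(1, 29), Pow(29, Rational(1, 2)), 45)), 2) = Pow(Add(-793, Mul(Rational(45, 29), Pow(29, Rational(1, 2)))), 2)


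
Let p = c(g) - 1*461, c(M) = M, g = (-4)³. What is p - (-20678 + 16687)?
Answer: 3466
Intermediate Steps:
g = -64
p = -525 (p = -64 - 1*461 = -64 - 461 = -525)
p - (-20678 + 16687) = -525 - (-20678 + 16687) = -525 - 1*(-3991) = -525 + 3991 = 3466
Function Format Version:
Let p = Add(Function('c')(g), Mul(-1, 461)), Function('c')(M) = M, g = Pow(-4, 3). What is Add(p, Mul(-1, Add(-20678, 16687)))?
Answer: 3466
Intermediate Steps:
g = -64
p = -525 (p = Add(-64, Mul(-1, 461)) = Add(-64, -461) = -525)
Add(p, Mul(-1, Add(-20678, 16687))) = Add(-525, Mul(-1, Add(-20678, 16687))) = Add(-525, Mul(-1, -3991)) = Add(-525, 3991) = 3466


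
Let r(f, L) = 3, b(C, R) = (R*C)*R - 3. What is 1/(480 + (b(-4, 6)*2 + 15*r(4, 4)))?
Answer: 1/231 ≈ 0.0043290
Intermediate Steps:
b(C, R) = -3 + C*R² (b(C, R) = (C*R)*R - 3 = C*R² - 3 = -3 + C*R²)
1/(480 + (b(-4, 6)*2 + 15*r(4, 4))) = 1/(480 + ((-3 - 4*6²)*2 + 15*3)) = 1/(480 + ((-3 - 4*36)*2 + 45)) = 1/(480 + ((-3 - 144)*2 + 45)) = 1/(480 + (-147*2 + 45)) = 1/(480 + (-294 + 45)) = 1/(480 - 249) = 1/231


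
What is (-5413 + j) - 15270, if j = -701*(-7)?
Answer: -15776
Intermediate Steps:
j = 4907
(-5413 + j) - 15270 = (-5413 + 4907) - 15270 = -506 - 15270 = -15776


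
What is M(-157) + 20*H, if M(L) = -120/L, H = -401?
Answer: -1259020/157 ≈ -8019.2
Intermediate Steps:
M(-157) + 20*H = -120/(-157) + 20*(-401) = -120*(-1/157) - 8020 = 120/157 - 8020 = -1259020/157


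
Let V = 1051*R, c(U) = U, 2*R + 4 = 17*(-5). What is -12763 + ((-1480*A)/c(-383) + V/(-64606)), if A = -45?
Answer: -640187539311/49488196 ≈ -12936.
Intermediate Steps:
R = -89/2 (R = -2 + (17*(-5))/2 = -2 + (½)*(-85) = -2 - 85/2 = -89/2 ≈ -44.500)
V = -93539/2 (V = 1051*(-89/2) = -93539/2 ≈ -46770.)
-12763 + ((-1480*A)/c(-383) + V/(-64606)) = -12763 + (-1480*(-45)/(-383) - 93539/2/(-64606)) = -12763 + (66600*(-1/383) - 93539/2*(-1/64606)) = -12763 + (-66600/383 + 93539/129212) = -12763 - 8569693763/49488196 = -640187539311/49488196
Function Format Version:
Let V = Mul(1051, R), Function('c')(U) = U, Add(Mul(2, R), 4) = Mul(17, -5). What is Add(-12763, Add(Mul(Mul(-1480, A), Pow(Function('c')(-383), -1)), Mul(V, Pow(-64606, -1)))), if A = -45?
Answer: Rational(-640187539311, 49488196) ≈ -12936.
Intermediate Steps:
R = Rational(-89, 2) (R = Add(-2, Mul(Rational(1, 2), Mul(17, -5))) = Add(-2, Mul(Rational(1, 2), -85)) = Add(-2, Rational(-85, 2)) = Rational(-89, 2) ≈ -44.500)
V = Rational(-93539, 2) (V = Mul(1051, Rational(-89, 2)) = Rational(-93539, 2) ≈ -46770.)
Add(-12763, Add(Mul(Mul(-1480, A), Pow(Function('c')(-383), -1)), Mul(V, Pow(-64606, -1)))) = Add(-12763, Add(Mul(Mul(-1480, -45), Pow(-383, -1)), Mul(Rational(-93539, 2), Pow(-64606, -1)))) = Add(-12763, Add(Mul(66600, Rational(-1, 383)), Mul(Rational(-93539, 2), Rational(-1, 64606)))) = Add(-12763, Add(Rational(-66600, 383), Rational(93539, 129212))) = Add(-12763, Rational(-8569693763, 49488196)) = Rational(-640187539311, 49488196)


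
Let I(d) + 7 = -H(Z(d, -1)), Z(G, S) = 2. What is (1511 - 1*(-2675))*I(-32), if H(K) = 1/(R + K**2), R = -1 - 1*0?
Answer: -92092/3 ≈ -30697.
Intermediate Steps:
R = -1 (R = -1 + 0 = -1)
H(K) = 1/(-1 + K**2)
I(d) = -22/3 (I(d) = -7 - 1/(-1 + 2**2) = -7 - 1/(-1 + 4) = -7 - 1/3 = -22/3)
(1511 - 1*(-2675))*I(-32) = (1511 - 1*(-2675))*(-22/3) = (1511 + 2675)*(-22/3) = 4186*(-22/3) = -92092/3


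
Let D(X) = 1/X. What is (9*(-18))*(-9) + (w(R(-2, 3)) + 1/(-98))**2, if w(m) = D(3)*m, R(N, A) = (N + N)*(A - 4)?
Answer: 126175009/86436 ≈ 1459.8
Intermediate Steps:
R(N, A) = 2*N*(-4 + A) (R(N, A) = (2*N)*(-4 + A) = 2*N*(-4 + A))
w(m) = m/3
(9*(-18))*(-9) + (w(R(-2, 3)) + 1/(-98))**2 = (9*(-18))*(-9) + ((2*(-2)*(-4 + 3))/3 + 1/(-98))**2 = -162*(-9) + ((2*(-2)*(-1))/3 - 1/98)**2 = 1458 + ((1/3)*4 - 1/98)**2 = 1458 + (4/3 - 1/98)**2 = 1458 + (389/294)**2 = 1458 + 151321/86436 = 126175009/86436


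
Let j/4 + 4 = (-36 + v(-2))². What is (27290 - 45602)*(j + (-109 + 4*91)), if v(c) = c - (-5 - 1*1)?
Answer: -79382520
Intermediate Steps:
v(c) = 6 + c (v(c) = c - (-5 - 1) = c - 1*(-6) = c + 6 = 6 + c)
j = 4080 (j = -16 + 4*(-36 + (6 - 2))² = -16 + 4*(-36 + 4)² = -16 + 4*(-32)² = -16 + 4*1024 = -16 + 4096 = 4080)
(27290 - 45602)*(j + (-109 + 4*91)) = (27290 - 45602)*(4080 + (-109 + 4*91)) = -18312*(4080 + (-109 + 364)) = -18312*(4080 + 255) = -18312*4335 = -79382520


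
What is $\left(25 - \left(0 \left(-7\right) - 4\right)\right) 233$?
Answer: $6757$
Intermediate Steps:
$\left(25 - \left(0 \left(-7\right) - 4\right)\right) 233 = \left(25 - \left(0 - 4\right)\right) 233 = \left(25 - -4\right) 233 = \left(25 + 4\right) 233 = 29 \cdot 233 = 6757$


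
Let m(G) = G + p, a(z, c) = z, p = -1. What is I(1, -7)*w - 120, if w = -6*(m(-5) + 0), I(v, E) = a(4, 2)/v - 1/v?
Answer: -12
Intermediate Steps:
m(G) = -1 + G (m(G) = G - 1 = -1 + G)
I(v, E) = 3/v (I(v, E) = 4/v - 1/v = 3/v)
w = 36 (w = -6*((-1 - 5) + 0) = -6*(-6 + 0) = -6*(-6) = 36)
I(1, -7)*w - 120 = (3/1)*36 - 120 = (3*1)*36 - 120 = 3*36 - 120 = 108 - 120 = -12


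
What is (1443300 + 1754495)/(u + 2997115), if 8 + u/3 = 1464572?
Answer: 3197795/7390807 ≈ 0.43267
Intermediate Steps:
u = 4393692 (u = -24 + 3*1464572 = -24 + 4393716 = 4393692)
(1443300 + 1754495)/(u + 2997115) = (1443300 + 1754495)/(4393692 + 2997115) = 3197795/7390807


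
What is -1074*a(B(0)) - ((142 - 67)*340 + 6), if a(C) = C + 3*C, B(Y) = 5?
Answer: -46986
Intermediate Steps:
a(C) = 4*C
-1074*a(B(0)) - ((142 - 67)*340 + 6) = -4296*5 - ((142 - 67)*340 + 6) = -1074*20 - (75*340 + 6) = -21480 - (25500 + 6) = -21480 - 1*25506 = -21480 - 25506 = -46986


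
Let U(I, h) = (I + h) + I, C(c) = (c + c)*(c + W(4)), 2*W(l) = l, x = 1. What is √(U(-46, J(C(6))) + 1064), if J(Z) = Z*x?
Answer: 2*√267 ≈ 32.680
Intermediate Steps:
W(l) = l/2
C(c) = 2*c*(2 + c) (C(c) = (c + c)*(c + (½)*4) = (2*c)*(c + 2) = (2*c)*(2 + c) = 2*c*(2 + c))
J(Z) = Z (J(Z) = Z*1 = Z)
U(I, h) = h + 2*I
√(U(-46, J(C(6))) + 1064) = √((2*6*(2 + 6) + 2*(-46)) + 1064) = √((2*6*8 - 92) + 1064) = √((96 - 92) + 1064) = √(4 + 1064) = √1068 = 2*√267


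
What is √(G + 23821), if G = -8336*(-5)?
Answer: √65501 ≈ 255.93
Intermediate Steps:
G = 41680
√(G + 23821) = √(41680 + 23821) = √65501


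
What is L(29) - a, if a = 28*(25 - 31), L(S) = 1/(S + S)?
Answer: 9745/58 ≈ 168.02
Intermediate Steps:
L(S) = 1/(2*S)
a = -168 (a = 28*(-6) = -168)
L(29) - a = (1/2)/29 - 1*(-168) = (1/2)*(1/29) + 168 = 1/58 + 168 = 9745/58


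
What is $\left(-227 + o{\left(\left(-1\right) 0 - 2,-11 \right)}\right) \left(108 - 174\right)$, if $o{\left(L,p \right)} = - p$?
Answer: $14256$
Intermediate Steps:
$\left(-227 + o{\left(\left(-1\right) 0 - 2,-11 \right)}\right) \left(108 - 174\right) = \left(-227 - -11\right) \left(108 - 174\right) = \left(-227 + 11\right) \left(-66\right) = \left(-216\right) \left(-66\right) = 14256$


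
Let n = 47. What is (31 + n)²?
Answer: 6084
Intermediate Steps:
(31 + n)² = (31 + 47)² = 78² = 6084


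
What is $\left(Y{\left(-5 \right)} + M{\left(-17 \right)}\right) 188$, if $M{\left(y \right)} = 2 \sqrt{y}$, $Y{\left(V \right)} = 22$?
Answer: $4136 + 376 i \sqrt{17} \approx 4136.0 + 1550.3 i$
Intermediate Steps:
$\left(Y{\left(-5 \right)} + M{\left(-17 \right)}\right) 188 = \left(22 + 2 \sqrt{-17}\right) 188 = \left(22 + 2 i \sqrt{17}\right) 188 = 4136 + 376 i \sqrt{17}$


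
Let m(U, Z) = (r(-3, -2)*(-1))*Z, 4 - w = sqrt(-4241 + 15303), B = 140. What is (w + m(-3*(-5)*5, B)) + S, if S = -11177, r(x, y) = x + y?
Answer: -10473 - sqrt(11062) ≈ -10578.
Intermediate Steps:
w = 4 - sqrt(11062) (w = 4 - sqrt(-4241 + 15303) = 4 - sqrt(11062) ≈ -101.18)
m(U, Z) = 5*Z (m(U, Z) = ((-3 - 2)*(-1))*Z = (-5*(-1))*Z = 5*Z)
(w + m(-3*(-5)*5, B)) + S = ((4 - sqrt(11062)) + 5*140) - 11177 = ((4 - sqrt(11062)) + 700) - 11177 = (704 - sqrt(11062)) - 11177 = -10473 - sqrt(11062)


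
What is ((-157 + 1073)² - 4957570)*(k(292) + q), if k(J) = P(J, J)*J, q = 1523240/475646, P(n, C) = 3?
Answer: -861158905631952/237823 ≈ -3.6210e+9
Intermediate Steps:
q = 761620/237823 (q = 1523240*(1/475646) = 761620/237823 ≈ 3.2025)
k(J) = 3*J
((-157 + 1073)² - 4957570)*(k(292) + q) = ((-157 + 1073)² - 4957570)*(3*292 + 761620/237823) = (916² - 4957570)*(876 + 761620/237823) = (839056 - 4957570)*(209094568/237823) = -4118514*209094568/237823 = -861158905631952/237823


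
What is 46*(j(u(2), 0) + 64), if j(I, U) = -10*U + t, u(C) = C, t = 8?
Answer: 3312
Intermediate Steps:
j(I, U) = 8 - 10*U (j(I, U) = -10*U + 8 = 8 - 10*U)
46*(j(u(2), 0) + 64) = 46*((8 - 10*0) + 64) = 46*((8 + 0) + 64) = 46*(8 + 64) = 46*72 = 3312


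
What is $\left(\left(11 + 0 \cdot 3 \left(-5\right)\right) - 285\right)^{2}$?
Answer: $75076$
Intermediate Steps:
$\left(\left(11 + 0 \cdot 3 \left(-5\right)\right) - 285\right)^{2} = \left(\left(11 + 0 \left(-15\right)\right) - 285\right)^{2} = \left(\left(11 + 0\right) - 285\right)^{2} = \left(11 - 285\right)^{2} = \left(-274\right)^{2} = 75076$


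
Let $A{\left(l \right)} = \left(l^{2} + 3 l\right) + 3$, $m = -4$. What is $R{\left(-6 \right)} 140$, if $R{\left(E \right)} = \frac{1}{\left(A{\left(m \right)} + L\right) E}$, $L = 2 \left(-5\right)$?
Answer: $\frac{70}{9} \approx 7.7778$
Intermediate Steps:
$L = -10$
$A{\left(l \right)} = 3 + l^{2} + 3 l$
$R{\left(E \right)} = - \frac{1}{3 E}$ ($R{\left(E \right)} = \frac{1}{\left(\left(3 + \left(-4\right)^{2} + 3 \left(-4\right)\right) - 10\right) E} = \frac{1}{\left(\left(3 + 16 - 12\right) - 10\right) E} = \frac{1}{\left(7 - 10\right) E} = \frac{1}{\left(-3\right) E} = - \frac{1}{3 E}$)
$R{\left(-6 \right)} 140 = - \frac{1}{3 \left(-6\right)} 140 = \left(- \frac{1}{3}\right) \left(- \frac{1}{6}\right) 140 = \frac{1}{18} \cdot 140 = \frac{70}{9}$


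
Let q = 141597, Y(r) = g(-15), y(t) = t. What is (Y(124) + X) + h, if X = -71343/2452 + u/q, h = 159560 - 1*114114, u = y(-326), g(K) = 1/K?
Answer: 78842682129557/1735979220 ≈ 45417.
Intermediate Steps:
u = -326
Y(r) = -1/15 (Y(r) = 1/(-15) = -1/15)
h = 45446 (h = 159560 - 114114 = 45446)
X = -10102754123/347195844 (X = -71343/2452 - 326/141597 = -10102754123/347195844 ≈ -29.098)
(Y(124) + X) + h = (-1/15 - 10102754123/347195844) + 45446 = -50629502563/1735979220 + 45446 = 78842682129557/1735979220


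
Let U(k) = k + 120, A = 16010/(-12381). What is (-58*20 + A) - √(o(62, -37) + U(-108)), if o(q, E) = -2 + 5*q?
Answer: -14377970/12381 - 8*√5 ≈ -1179.2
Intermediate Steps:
A = -16010/12381 (A = 16010*(-1/12381) = -16010/12381 ≈ -1.2931)
U(k) = 120 + k
(-58*20 + A) - √(o(62, -37) + U(-108)) = (-58*20 - 16010/12381) - √((-2 + 5*62) + (120 - 108)) = (-1160 - 16010/12381) - √((-2 + 310) + 12) = -14377970/12381 - √(308 + 12) = -14377970/12381 - √320 = -14377970/12381 - 8*√5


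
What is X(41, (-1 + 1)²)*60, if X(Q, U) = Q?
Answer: 2460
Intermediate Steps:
X(41, (-1 + 1)²)*60 = 41*60 = 2460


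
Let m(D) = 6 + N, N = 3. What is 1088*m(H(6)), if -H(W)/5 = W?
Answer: 9792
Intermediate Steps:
H(W) = -5*W
m(D) = 9 (m(D) = 6 + 3 = 9)
1088*m(H(6)) = 1088*9 = 9792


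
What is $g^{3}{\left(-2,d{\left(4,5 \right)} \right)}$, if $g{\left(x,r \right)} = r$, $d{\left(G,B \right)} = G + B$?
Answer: $729$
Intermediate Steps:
$d{\left(G,B \right)} = B + G$
$g^{3}{\left(-2,d{\left(4,5 \right)} \right)} = \left(5 + 4\right)^{3} = 9^{3} = 729$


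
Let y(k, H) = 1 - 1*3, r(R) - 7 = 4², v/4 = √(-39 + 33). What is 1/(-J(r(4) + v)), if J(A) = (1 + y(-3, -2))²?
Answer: -1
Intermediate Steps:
v = 4*I*√6 (v = 4*√(-39 + 33) = 4*√(-6) = 4*(I*√6) = 4*I*√6 ≈ 9.798*I)
r(R) = 23 (r(R) = 7 + 4² = 7 + 16 = 23)
y(k, H) = -2 (y(k, H) = 1 - 3 = -2)
J(A) = 1 (J(A) = (1 - 2)² = (-1)² = 1)
1/(-J(r(4) + v)) = 1/(-1*1) = 1/(-1) = -1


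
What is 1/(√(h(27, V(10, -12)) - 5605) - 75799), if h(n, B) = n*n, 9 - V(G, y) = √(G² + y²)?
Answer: -75799/5745493277 - 2*I*√1219/5745493277 ≈ -1.3193e-5 - 1.2154e-8*I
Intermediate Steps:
V(G, y) = 9 - √(G² + y²)
h(n, B) = n²
1/(√(h(27, V(10, -12)) - 5605) - 75799) = 1/(√(27² - 5605) - 75799) = 1/(√(729 - 5605) - 75799) = 1/(√(-4876) - 75799) = 1/(2*I*√1219 - 75799) = 1/(-75799 + 2*I*√1219)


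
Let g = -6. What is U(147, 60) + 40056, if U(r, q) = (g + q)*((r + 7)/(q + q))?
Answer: 401253/10 ≈ 40125.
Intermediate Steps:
U(r, q) = (-6 + q)*(7 + r)/(2*q) (U(r, q) = (-6 + q)*((r + 7)/(q + q)) = (-6 + q)*((7 + r)/((2*q))) = (-6 + q)*((7 + r)*(1/(2*q))) = (-6 + q)*((7 + r)/(2*q)) = (-6 + q)*(7 + r)/(2*q))
U(147, 60) + 40056 = (½)*(-42 - 6*147 + 60*(7 + 147))/60 + 40056 = (½)*(1/60)*(-42 - 882 + 60*154) + 40056 = (½)*(1/60)*(-42 - 882 + 9240) + 40056 = (½)*(1/60)*8316 + 40056 = 693/10 + 40056 = 401253/10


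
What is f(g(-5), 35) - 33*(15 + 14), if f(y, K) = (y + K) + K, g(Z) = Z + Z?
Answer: -897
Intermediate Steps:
g(Z) = 2*Z
f(y, K) = y + 2*K (f(y, K) = (K + y) + K = y + 2*K)
f(g(-5), 35) - 33*(15 + 14) = (2*(-5) + 2*35) - 33*(15 + 14) = (-10 + 70) - 33*29 = 60 - 957 = -897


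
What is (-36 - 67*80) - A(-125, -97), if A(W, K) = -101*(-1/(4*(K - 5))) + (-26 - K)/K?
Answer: -213513331/39576 ≈ -5395.0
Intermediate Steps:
A(W, K) = -101/(20 - 4*K) + (-26 - K)/K (A(W, K) = -101*(-1/(4*(-5 + K))) + (-26 - K)/K = -101/(20 - 4*K) + (-26 - K)/K)
(-36 - 67*80) - A(-125, -97) = (-36 - 67*80) - (130 - 1*(-97)**2 + (17/4)*(-97))/((-97)*(-5 - 97)) = (-36 - 5360) - (-1)*(130 - 1*9409 - 1649/4)/(97*(-102)) = -5396 - (-1)*(-1)*(130 - 9409 - 1649/4)/(97*102) = -5396 - (-1)*(-1)*(-38765)/(97*102*4) = -5396 - 1*(-38765/39576) = -5396 + 38765/39576 = -213513331/39576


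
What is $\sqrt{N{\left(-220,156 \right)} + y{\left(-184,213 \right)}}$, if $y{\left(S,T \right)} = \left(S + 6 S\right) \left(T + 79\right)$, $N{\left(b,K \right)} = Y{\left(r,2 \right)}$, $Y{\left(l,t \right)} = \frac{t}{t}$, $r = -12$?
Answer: $i \sqrt{376095} \approx 613.27 i$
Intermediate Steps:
$Y{\left(l,t \right)} = 1$
$N{\left(b,K \right)} = 1$
$y{\left(S,T \right)} = 7 S \left(79 + T\right)$
$\sqrt{N{\left(-220,156 \right)} + y{\left(-184,213 \right)}} = \sqrt{1 + 7 \left(-184\right) \left(79 + 213\right)} = \sqrt{1 + 7 \left(-184\right) 292} = \sqrt{1 - 376096} = \sqrt{-376095} = i \sqrt{376095}$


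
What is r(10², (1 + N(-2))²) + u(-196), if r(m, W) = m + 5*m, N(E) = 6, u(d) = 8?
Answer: 608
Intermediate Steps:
r(m, W) = 6*m
r(10², (1 + N(-2))²) + u(-196) = 6*10² + 8 = 6*100 + 8 = 600 + 8 = 608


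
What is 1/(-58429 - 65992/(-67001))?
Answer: -67001/3914735437 ≈ -1.7115e-5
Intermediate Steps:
1/(-58429 - 65992/(-67001)) = 1/(-58429 - 65992*(-1/67001)) = 1/(-58429 + 65992/67001) = 1/(-3914735437/67001) = -67001/3914735437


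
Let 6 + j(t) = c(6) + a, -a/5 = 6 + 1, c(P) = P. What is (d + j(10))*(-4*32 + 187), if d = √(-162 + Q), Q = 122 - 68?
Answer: -2065 + 354*I*√3 ≈ -2065.0 + 613.15*I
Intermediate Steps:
Q = 54
d = 6*I*√3 (d = √(-162 + 54) = √(-108) = 6*I*√3 ≈ 10.392*I)
a = -35 (a = -5*(6 + 1) = -5*7 = -35)
j(t) = -35 (j(t) = -6 + (6 - 35) = -6 - 29 = -35)
(d + j(10))*(-4*32 + 187) = (6*I*√3 - 35)*(-4*32 + 187) = (-35 + 6*I*√3)*(-128 + 187) = (-35 + 6*I*√3)*59 = -2065 + 354*I*√3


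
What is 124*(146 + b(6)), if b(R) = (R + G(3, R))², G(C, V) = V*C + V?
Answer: 129704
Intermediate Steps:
G(C, V) = V + C*V (G(C, V) = C*V + V = V + C*V)
b(R) = 25*R² (b(R) = (R + R*(1 + 3))² = (R + R*4)² = (R + 4*R)² = (5*R)² = 25*R²)
124*(146 + b(6)) = 124*(146 + 25*6²) = 124*(146 + 25*36) = 124*(146 + 900) = 124*1046 = 129704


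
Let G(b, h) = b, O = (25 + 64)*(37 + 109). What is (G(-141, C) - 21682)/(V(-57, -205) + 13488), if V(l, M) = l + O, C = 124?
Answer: -21823/26425 ≈ -0.82585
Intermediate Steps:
O = 12994 (O = 89*146 = 12994)
V(l, M) = 12994 + l (V(l, M) = l + 12994 = 12994 + l)
(G(-141, C) - 21682)/(V(-57, -205) + 13488) = (-141 - 21682)/((12994 - 57) + 13488) = -21823/(12937 + 13488) = -21823/26425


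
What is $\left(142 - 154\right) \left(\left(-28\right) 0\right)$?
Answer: $0$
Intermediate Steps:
$\left(142 - 154\right) \left(\left(-28\right) 0\right) = \left(142 - 154\right) 0 = \left(-12\right) 0 = 0$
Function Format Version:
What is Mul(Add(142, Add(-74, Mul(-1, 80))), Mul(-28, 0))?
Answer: 0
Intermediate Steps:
Mul(Add(142, Add(-74, Mul(-1, 80))), Mul(-28, 0)) = Mul(Add(142, Add(-74, -80)), 0) = Mul(Add(142, -154), 0) = Mul(-12, 0) = 0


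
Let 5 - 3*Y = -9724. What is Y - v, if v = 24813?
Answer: -21570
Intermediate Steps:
Y = 3243 (Y = 5/3 - 1/3*(-9724) = 5/3 + 9724/3 = 3243)
Y - v = 3243 - 1*24813 = 3243 - 24813 = -21570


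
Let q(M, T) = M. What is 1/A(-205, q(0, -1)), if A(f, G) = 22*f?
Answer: -1/4510 ≈ -0.00022173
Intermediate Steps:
1/A(-205, q(0, -1)) = 1/(22*(-205)) = 1/(-4510) = -1/4510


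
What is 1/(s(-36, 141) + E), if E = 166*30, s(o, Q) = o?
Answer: 1/4944 ≈ 0.00020227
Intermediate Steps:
E = 4980
1/(s(-36, 141) + E) = 1/(-36 + 4980) = 1/4944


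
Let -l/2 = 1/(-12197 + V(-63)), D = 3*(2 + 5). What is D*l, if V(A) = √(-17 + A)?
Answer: 170758/49588963 + 56*I*√5/49588963 ≈ 0.0034435 + 2.5252e-6*I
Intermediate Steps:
D = 21 (D = 3*7 = 21)
l = -2/(-12197 + 4*I*√5) (l = -2/(-12197 + √(-17 - 63)) = -2/(-12197 + √(-80)) = -2/(-12197 + 4*I*√5) ≈ 0.00016397 + 1.2025e-7*I)
D*l = 21*(24394/148766889 + 8*I*√5/148766889) = 170758/49588963 + 56*I*√5/49588963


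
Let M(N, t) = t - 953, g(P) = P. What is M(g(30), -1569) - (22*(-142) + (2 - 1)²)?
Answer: 601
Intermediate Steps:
M(N, t) = -953 + t
M(g(30), -1569) - (22*(-142) + (2 - 1)²) = (-953 - 1569) - (22*(-142) + (2 - 1)²) = -2522 - (-3124 + 1²) = -2522 - (-3124 + 1) = -2522 - 1*(-3123) = -2522 + 3123 = 601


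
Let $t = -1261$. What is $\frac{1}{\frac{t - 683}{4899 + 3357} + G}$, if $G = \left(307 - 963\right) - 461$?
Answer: $- \frac{344}{384329} \approx -0.00089507$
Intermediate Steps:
$G = -1117$ ($G = -656 - 461 = -1117$)
$\frac{1}{\frac{t - 683}{4899 + 3357} + G} = \frac{1}{\frac{-1261 - 683}{4899 + 3357} - 1117} = \frac{1}{- \frac{1944}{8256} - 1117} = \frac{1}{\left(-1944\right) \frac{1}{8256} - 1117} = \frac{1}{- \frac{81}{344} - 1117} = \frac{1}{- \frac{384329}{344}} = - \frac{344}{384329}$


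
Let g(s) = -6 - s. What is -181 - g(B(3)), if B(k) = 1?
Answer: -174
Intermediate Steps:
-181 - g(B(3)) = -181 - (-6 - 1*1) = -181 - (-6 - 1) = -181 - 1*(-7) = -181 + 7 = -174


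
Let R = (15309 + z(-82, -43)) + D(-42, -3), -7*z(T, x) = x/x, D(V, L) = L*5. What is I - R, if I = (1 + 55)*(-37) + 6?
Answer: -121519/7 ≈ -17360.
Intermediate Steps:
D(V, L) = 5*L
z(T, x) = -1/7 (z(T, x) = -x/(7*x) = -1/7*1 = -1/7)
I = -2066 (I = 56*(-37) + 6 = -2072 + 6 = -2066)
R = 107057/7 (R = (15309 - 1/7) + 5*(-3) = 107162/7 - 15 = 107057/7 ≈ 15294.)
I - R = -2066 - 1*107057/7 = -2066 - 107057/7 = -121519/7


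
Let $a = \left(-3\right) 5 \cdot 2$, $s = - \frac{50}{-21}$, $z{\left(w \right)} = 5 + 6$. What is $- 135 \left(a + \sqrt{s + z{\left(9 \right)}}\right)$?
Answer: $4050 - \frac{45 \sqrt{5901}}{7} \approx 3556.2$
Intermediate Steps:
$z{\left(w \right)} = 11$
$s = \frac{50}{21}$ ($s = \left(-50\right) \left(- \frac{1}{21}\right) = \frac{50}{21} \approx 2.381$)
$a = -30$ ($a = \left(-15\right) 2 = -30$)
$- 135 \left(a + \sqrt{s + z{\left(9 \right)}}\right) = - 135 \left(-30 + \sqrt{\frac{50}{21} + 11}\right) = - 135 \left(-30 + \sqrt{\frac{281}{21}}\right) = - 135 \left(-30 + \frac{\sqrt{5901}}{21}\right) = 4050 - \frac{45 \sqrt{5901}}{7}$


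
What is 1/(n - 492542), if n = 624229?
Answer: 1/131687 ≈ 7.5938e-6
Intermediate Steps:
1/(n - 492542) = 1/(624229 - 492542) = 1/131687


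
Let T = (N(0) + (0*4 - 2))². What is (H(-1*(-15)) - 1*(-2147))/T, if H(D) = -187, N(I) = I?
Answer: 490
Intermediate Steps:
T = 4 (T = (0 + (0*4 - 2))² = (0 + (0 - 2))² = (0 - 2)² = (-2)² = 4)
(H(-1*(-15)) - 1*(-2147))/T = (-187 - 1*(-2147))/4 = (-187 + 2147)*(¼) = 1960*(¼) = 490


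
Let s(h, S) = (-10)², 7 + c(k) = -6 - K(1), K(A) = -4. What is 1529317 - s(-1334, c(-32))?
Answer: 1529217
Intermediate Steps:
c(k) = -9 (c(k) = -7 + (-6 - 1*(-4)) = -7 + (-6 + 4) = -7 - 2 = -9)
s(h, S) = 100
1529317 - s(-1334, c(-32)) = 1529317 - 1*100 = 1529317 - 100 = 1529217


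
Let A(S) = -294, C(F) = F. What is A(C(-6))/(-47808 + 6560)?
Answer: 147/20624 ≈ 0.0071276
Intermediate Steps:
A(C(-6))/(-47808 + 6560) = -294/(-47808 + 6560) = -294/(-41248) = -294*(-1/41248) = 147/20624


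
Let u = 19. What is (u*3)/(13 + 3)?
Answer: 57/16 ≈ 3.5625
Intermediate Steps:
(u*3)/(13 + 3) = (19*3)/(13 + 3) = 57/16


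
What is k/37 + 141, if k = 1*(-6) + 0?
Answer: 5211/37 ≈ 140.84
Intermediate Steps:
k = -6 (k = -6 + 0 = -6)
k/37 + 141 = -6/37 + 141 = 5211/37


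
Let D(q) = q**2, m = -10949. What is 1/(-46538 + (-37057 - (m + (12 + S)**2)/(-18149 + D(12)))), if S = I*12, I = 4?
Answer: -18005/1505135324 ≈ -1.1962e-5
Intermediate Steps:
S = 48 (S = 4*12 = 48)
1/(-46538 + (-37057 - (m + (12 + S)**2)/(-18149 + D(12)))) = 1/(-46538 + (-37057 - (-10949 + (12 + 48)**2)/(-18149 + 12**2))) = 1/(-46538 + (-37057 - (-10949 + 60**2)/(-18149 + 144))) = 1/(-46538 + (-37057 - (-10949 + 3600)/(-18005))) = 1/(-46538 + (-37057 - (-7349)*(-1)/18005)) = 1/(-46538 + (-37057 - 1*7349/18005)) = 1/(-46538 + (-37057 - 7349/18005)) = 1/(-46538 - 667218634/18005) = 1/(-1505135324/18005) = -18005/1505135324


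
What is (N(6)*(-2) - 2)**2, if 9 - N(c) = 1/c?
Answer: 3481/9 ≈ 386.78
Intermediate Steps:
N(c) = 9 - 1/c
(N(6)*(-2) - 2)**2 = ((9 - 1/6)*(-2) - 2)**2 = ((53/6)*(-2) - 2)**2 = (-53/3 - 2)**2 = (-59/3)**2 = 3481/9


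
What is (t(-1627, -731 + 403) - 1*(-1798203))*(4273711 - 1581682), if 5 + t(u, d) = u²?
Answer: 11966949198483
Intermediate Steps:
t(u, d) = -5 + u²
(t(-1627, -731 + 403) - 1*(-1798203))*(4273711 - 1581682) = ((-5 + (-1627)²) - 1*(-1798203))*(4273711 - 1581682) = ((-5 + 2647129) + 1798203)*2692029 = (2647124 + 1798203)*2692029 = 4445327*2692029 = 11966949198483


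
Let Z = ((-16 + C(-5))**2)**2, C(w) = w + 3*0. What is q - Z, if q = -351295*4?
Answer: -1599661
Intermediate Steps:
C(w) = w (C(w) = w + 0 = w)
q = -1405180
Z = 194481 (Z = ((-16 - 5)**2)**2 = ((-21)**2)**2 = 441**2 = 194481)
q - Z = -1405180 - 1*194481 = -1405180 - 194481 = -1599661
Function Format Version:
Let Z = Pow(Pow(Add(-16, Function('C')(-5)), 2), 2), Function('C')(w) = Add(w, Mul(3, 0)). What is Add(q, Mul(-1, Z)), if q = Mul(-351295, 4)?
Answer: -1599661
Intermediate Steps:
Function('C')(w) = w (Function('C')(w) = Add(w, 0) = w)
q = -1405180
Z = 194481 (Z = Pow(Pow(Add(-16, -5), 2), 2) = Pow(Pow(-21, 2), 2) = Pow(441, 2) = 194481)
Add(q, Mul(-1, Z)) = Add(-1405180, Mul(-1, 194481)) = Add(-1405180, -194481) = -1599661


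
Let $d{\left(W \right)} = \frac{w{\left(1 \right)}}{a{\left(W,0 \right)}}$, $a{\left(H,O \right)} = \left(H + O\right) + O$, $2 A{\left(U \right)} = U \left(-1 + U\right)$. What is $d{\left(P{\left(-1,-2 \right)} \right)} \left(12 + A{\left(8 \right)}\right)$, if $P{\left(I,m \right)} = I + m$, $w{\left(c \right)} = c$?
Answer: $- \frac{40}{3} \approx -13.333$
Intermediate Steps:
$A{\left(U \right)} = \frac{U \left(-1 + U\right)}{2}$
$a{\left(H,O \right)} = H + 2 O$
$d{\left(W \right)} = \frac{1}{W}$ ($d{\left(W \right)} = 1 \frac{1}{W + 2 \cdot 0} = 1 \frac{1}{W + 0} = 1 \frac{1}{W} = \frac{1}{W}$)
$d{\left(P{\left(-1,-2 \right)} \right)} \left(12 + A{\left(8 \right)}\right) = \frac{12 + \frac{1}{2} \cdot 8 \left(-1 + 8\right)}{-1 - 2} = \frac{12 + \frac{1}{2} \cdot 8 \cdot 7}{-3} = - \frac{12 + 28}{3} = \left(- \frac{1}{3}\right) 40 = - \frac{40}{3}$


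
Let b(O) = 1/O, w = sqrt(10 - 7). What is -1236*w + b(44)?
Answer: 1/44 - 1236*sqrt(3) ≈ -2140.8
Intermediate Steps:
w = sqrt(3) ≈ 1.7320
-1236*w + b(44) = -1236*sqrt(3) + 1/44 = 1/44 - 1236*sqrt(3)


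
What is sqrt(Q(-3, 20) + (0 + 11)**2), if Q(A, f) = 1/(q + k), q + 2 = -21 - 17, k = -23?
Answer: sqrt(53354)/21 ≈ 10.999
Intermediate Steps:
q = -40 (q = -2 + (-21 - 17) = -2 - 38 = -40)
Q(A, f) = -1/63 (Q(A, f) = 1/(-40 - 23) = 1/(-63) = -1/63)
sqrt(Q(-3, 20) + (0 + 11)**2) = sqrt(-1/63 + (0 + 11)**2) = sqrt(-1/63 + 11**2) = sqrt(-1/63 + 121) = sqrt(7622/63) = sqrt(53354)/21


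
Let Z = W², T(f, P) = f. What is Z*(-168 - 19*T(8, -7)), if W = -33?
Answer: -348480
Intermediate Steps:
Z = 1089 (Z = (-33)² = 1089)
Z*(-168 - 19*T(8, -7)) = 1089*(-168 - 19*8) = 1089*(-168 - 152) = 1089*(-320) = -348480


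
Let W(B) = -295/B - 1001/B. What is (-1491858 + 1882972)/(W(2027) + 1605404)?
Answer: 396394039/1627076306 ≈ 0.24362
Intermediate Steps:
W(B) = -1296/B
(-1491858 + 1882972)/(W(2027) + 1605404) = (-1491858 + 1882972)/(-1296/2027 + 1605404) = 391114/(-1296*1/2027 + 1605404) = 391114/(-1296/2027 + 1605404) = 391114/(3254152612/2027) = 391114*(2027/3254152612) = 396394039/1627076306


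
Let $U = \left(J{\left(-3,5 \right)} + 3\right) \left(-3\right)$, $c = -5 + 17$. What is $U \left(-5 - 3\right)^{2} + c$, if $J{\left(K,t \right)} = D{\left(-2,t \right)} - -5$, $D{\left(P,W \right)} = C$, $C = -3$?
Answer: $-948$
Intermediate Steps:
$D{\left(P,W \right)} = -3$
$c = 12$
$J{\left(K,t \right)} = 2$ ($J{\left(K,t \right)} = -3 - -5 = -3 + 5 = 2$)
$U = -15$ ($U = \left(2 + 3\right) \left(-3\right) = 5 \left(-3\right) = -15$)
$U \left(-5 - 3\right)^{2} + c = - 15 \left(-5 - 3\right)^{2} + 12 = - 15 \left(-8\right)^{2} + 12 = \left(-15\right) 64 + 12 = -960 + 12 = -948$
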